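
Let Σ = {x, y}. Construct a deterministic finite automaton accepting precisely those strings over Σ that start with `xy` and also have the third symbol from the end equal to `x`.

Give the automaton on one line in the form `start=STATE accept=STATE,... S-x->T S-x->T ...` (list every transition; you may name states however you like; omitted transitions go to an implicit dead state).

Handle the two conditions separately and then intersect. The first has 4 states tracking whether the input so far still matches the prefix `xy`; the second has 15 states tracking the last 3 symbols read. A product state is a pair (one from each), accepting exactly when both do. Minimizing collapses redundant product states.
An 11-state machine:
          x    y  
>  q0     q1   q2 
   q1     q2   q3 
   q2     q2   q2 
   q3     q4   q5 
 * q4     q6   q3 
 * q5     q7   q8 
   q6     q9  q10 
   q7     q6   q3 
   q8     q7   q8 
 * q9     q9  q10 
 * q10    q4   q5 
(> = start, * = accepting)

start=q0 accept=q4,q5,q9,q10 q0-x->q1 q0-y->q2 q1-x->q2 q1-y->q3 q2-x->q2 q2-y->q2 q3-x->q4 q3-y->q5 q4-x->q6 q4-y->q3 q5-x->q7 q5-y->q8 q6-x->q9 q6-y->q10 q7-x->q6 q7-y->q3 q8-x->q7 q8-y->q8 q9-x->q9 q9-y->q10 q10-x->q4 q10-y->q5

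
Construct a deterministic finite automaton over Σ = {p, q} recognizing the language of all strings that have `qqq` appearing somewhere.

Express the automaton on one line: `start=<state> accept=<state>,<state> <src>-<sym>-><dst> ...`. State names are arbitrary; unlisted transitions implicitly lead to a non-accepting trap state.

start=s0 accept=s3 s0-p->s0 s0-q->s1 s1-p->s0 s1-q->s2 s2-p->s0 s2-q->s3 s3-p->s3 s3-q->s3

States s0..s2 record the length of the longest prefix of `qqq` that matches the current input suffix. Reaching s3 means `qqq` has been seen, and we stay there forever. Accept from s3.
With 4 states:
        p   q  
>  s0   s0  s1 
   s1   s0  s2 
   s2   s0  s3 
 * s3   s3  s3 
(> = start, * = accepting)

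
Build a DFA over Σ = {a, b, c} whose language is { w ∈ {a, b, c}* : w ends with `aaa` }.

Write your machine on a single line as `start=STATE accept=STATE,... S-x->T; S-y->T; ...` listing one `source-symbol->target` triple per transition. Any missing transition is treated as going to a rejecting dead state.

Remember how much of `aaa` the current input suffix matches. State S0 means no match yet; S1 means the last symbol is `a`; S2 means the last 2 symbols are `aa`; S3 means the last 3 symbols are `aaa`. Only S3 accepts. On a mismatch, fall back to the longest proper suffix that is still a prefix of `aaa`.
        a   b   c  
>  S0   S1  S0  S0 
   S1   S2  S0  S0 
   S2   S3  S0  S0 
 * S3   S3  S0  S0 
(> = start, * = accepting)

start=S0; accept=S3; S0-a->S1; S0-b->S0; S0-c->S0; S1-a->S2; S1-b->S0; S1-c->S0; S2-a->S3; S2-b->S0; S2-c->S0; S3-a->S3; S3-b->S0; S3-c->S0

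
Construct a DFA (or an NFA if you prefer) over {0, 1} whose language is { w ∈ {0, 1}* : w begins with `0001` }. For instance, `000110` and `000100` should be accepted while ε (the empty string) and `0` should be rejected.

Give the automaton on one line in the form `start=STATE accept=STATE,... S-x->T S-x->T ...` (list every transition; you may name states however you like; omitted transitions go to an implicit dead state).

start=q0 accept=q4 q0-0->q1 q0-1->q5 q1-0->q2 q1-1->q5 q2-0->q3 q2-1->q5 q3-0->q5 q3-1->q4 q4-0->q4 q4-1->q4 q5-0->q5 q5-1->q5

Walk along `0001` while the input agrees: from q0 take `0` to q1, and so on. Any deviation drops to the rejecting sink q5. Once q4 is reached the prefix is confirmed and every continuation is accepted.
A 6-state machine:
        0   1  
>  q0   q1  q5 
   q1   q2  q5 
   q2   q3  q5 
   q3   q5  q4 
 * q4   q4  q4 
   q5   q5  q5 
(> = start, * = accepting)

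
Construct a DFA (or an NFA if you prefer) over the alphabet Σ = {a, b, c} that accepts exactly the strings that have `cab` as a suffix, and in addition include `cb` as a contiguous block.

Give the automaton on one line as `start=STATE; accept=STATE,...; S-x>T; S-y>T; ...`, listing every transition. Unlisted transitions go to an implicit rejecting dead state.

start=s0; accept=s5; s0-a>s0; s0-b>s0; s0-c>s1; s1-a>s0; s1-b>s2; s1-c>s1; s2-a>s2; s2-b>s2; s2-c>s3; s3-a>s4; s3-b>s2; s3-c>s3; s4-a>s2; s4-b>s5; s4-c>s3; s5-a>s2; s5-b>s2; s5-c>s3

Build one automaton per condition and run them in lockstep. The first has 4 states tracking how much of the suffix `cab` has currently been matched; the second has 3 states tracking whether and how much of `cb` has been seen. A product state is a pair (one from each), accepting exactly when both do. Equivalent product states are then merged.
A 6-state machine:
        a   b   c  
>  s0   s0  s0  s1 
   s1   s0  s2  s1 
   s2   s2  s2  s3 
   s3   s4  s2  s3 
   s4   s2  s5  s3 
 * s5   s2  s2  s3 
(> = start, * = accepting)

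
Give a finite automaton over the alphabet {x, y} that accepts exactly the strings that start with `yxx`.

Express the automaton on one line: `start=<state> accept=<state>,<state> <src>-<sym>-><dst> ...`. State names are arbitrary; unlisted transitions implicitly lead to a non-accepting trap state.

Check the first 3 symbols one by one: A through C record how many have matched `yxx` so far; any wrong symbol goes to the dead state E. After all 3 match we enter the accepting sink D.
       x  y 
>  A   E  B 
   B   C  E 
   C   D  E 
 * D   D  D 
   E   E  E 
(> = start, * = accepting)

start=A accept=D A-x->E A-y->B B-x->C B-y->E C-x->D C-y->E D-x->D D-y->D E-x->E E-y->E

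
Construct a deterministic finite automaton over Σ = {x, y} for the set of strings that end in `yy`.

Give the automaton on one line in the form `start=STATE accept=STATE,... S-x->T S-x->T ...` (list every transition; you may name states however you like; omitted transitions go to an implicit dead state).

start=S0 accept=S2 S0-x->S0 S0-y->S1 S1-x->S0 S1-y->S2 S2-x->S0 S2-y->S2

Let each state record the length of the longest suffix of the input read so far that is also a prefix of `yy`. S1 means the last symbol is `y`; S2 means the last 2 symbols are `yy`. Accept only at S2, where the string currently ends in `yy`.
3 states suffice.
        x   y  
>  S0   S0  S1 
   S1   S0  S2 
 * S2   S0  S2 
(> = start, * = accepting)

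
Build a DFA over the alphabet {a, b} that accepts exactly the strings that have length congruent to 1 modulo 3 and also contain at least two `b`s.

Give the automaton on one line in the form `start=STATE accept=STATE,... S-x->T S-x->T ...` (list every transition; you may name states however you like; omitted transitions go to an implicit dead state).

start=s0 accept=s8 s0-a->s1 s0-b->s2 s1-a->s3 s1-b->s4 s2-a->s4 s2-b->s5 s3-a->s0 s3-b->s6 s4-a->s6 s4-b->s7 s5-a->s7 s5-b->s7 s6-a->s2 s6-b->s8 s7-a->s8 s7-b->s8 s8-a->s5 s8-b->s5

Run two small machines in parallel and take their product. One (3 states) tracks the input length modulo 3; the other (4 states) tracks the count of `b`s, saturating at 3. Each combined state is a pair, one component from each; accept when both components accept. Minimizing collapses redundant product states.
With 9 states:
        a   b  
>  s0   s1  s2 
   s1   s3  s4 
   s2   s4  s5 
   s3   s0  s6 
   s4   s6  s7 
   s5   s7  s7 
   s6   s2  s8 
   s7   s8  s8 
 * s8   s5  s5 
(> = start, * = accepting)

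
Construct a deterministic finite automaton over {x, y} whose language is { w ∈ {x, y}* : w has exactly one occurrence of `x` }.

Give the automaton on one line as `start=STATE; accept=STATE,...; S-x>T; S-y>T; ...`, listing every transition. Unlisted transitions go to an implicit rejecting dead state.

start=q0; accept=q1; q0-x>q1; q0-y>q0; q1-x>q2; q1-y>q1; q2-x>q2; q2-y>q2

Count `x`s, saturating at 2: state q0 means no `x` yet, q1 means one `x` seen, q2 means more than one. Each `x` increments (capped at q2); other symbols loop. Accept from {q1}.
        x   y  
>  q0   q1  q0 
 * q1   q2  q1 
   q2   q2  q2 
(> = start, * = accepting)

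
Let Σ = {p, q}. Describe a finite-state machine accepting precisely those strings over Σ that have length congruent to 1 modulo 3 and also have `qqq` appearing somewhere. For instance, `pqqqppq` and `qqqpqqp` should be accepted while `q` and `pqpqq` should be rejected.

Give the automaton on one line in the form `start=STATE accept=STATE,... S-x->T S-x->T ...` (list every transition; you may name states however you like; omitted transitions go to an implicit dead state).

Build one automaton per condition and run them in lockstep. The first has 3 states tracking the input length modulo 3; the second has 4 states tracking whether and how much of `qqq` has been seen. A product state is a pair (one from each), accepting exactly when both do.
A 12-state machine:
       p  q 
>  A   B  C 
   B   D  E 
   C   D  F 
   D   A  G 
   E   A  H 
   F   A  I 
   G   B  J 
   H   B  K 
   I   K  K 
   J   D  L 
 * K   L  L 
   L   I  I 
(> = start, * = accepting)

start=A accept=K A-p->B A-q->C B-p->D B-q->E C-p->D C-q->F D-p->A D-q->G E-p->A E-q->H F-p->A F-q->I G-p->B G-q->J H-p->B H-q->K I-p->K I-q->K J-p->D J-q->L K-p->L K-q->L L-p->I L-q->I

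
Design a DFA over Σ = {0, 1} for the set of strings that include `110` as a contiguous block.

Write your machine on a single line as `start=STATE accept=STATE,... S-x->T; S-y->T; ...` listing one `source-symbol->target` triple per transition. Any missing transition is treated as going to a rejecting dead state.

Track how much of `110` has been matched so far: state s0 is no progress, s3 is the absorbing accept state reached once `110` has occurred. Intermediate states record partial matches; on a mismatch, fall back to the longest reusable overlap.
With 4 states:
        0   1  
>  s0   s0  s1 
   s1   s0  s2 
   s2   s3  s2 
 * s3   s3  s3 
(> = start, * = accepting)

start=s0; accept=s3; s0-0->s0; s0-1->s1; s1-0->s0; s1-1->s2; s2-0->s3; s2-1->s2; s3-0->s3; s3-1->s3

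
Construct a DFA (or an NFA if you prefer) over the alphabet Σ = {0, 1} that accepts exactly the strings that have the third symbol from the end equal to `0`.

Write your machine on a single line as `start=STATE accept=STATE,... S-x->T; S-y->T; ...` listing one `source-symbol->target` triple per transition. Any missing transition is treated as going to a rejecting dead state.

Because acceptance depends on a position counted from the end, the machine has to buffer the most recent 3 symbols. Make each state the string of the last up-to-3 symbols read; on input `x` shift the window left and append `x`. Accept when the buffered window has length 3 and begins with `0`.
With 15 states:
       0  1 
>  A   B  C 
   B   D  E 
   C   F  G 
   D   H  I 
   E   J  K 
   F   L  M 
   G   N  O 
 * H   H  I 
 * I   J  K 
 * J   L  M 
 * K   N  O 
   L   H  I 
   M   J  K 
   N   L  M 
   O   N  O 
(> = start, * = accepting)

start=A; accept=H,I,J,K; A-0->B; A-1->C; B-0->D; B-1->E; C-0->F; C-1->G; D-0->H; D-1->I; E-0->J; E-1->K; F-0->L; F-1->M; G-0->N; G-1->O; H-0->H; H-1->I; I-0->J; I-1->K; J-0->L; J-1->M; K-0->N; K-1->O; L-0->H; L-1->I; M-0->J; M-1->K; N-0->L; N-1->M; O-0->N; O-1->O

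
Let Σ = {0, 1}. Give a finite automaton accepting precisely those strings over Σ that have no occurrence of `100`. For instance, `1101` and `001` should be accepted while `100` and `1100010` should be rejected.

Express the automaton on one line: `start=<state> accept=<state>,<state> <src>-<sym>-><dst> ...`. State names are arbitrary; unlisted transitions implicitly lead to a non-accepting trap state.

start=A accept=A,B,C A-0->A A-1->B B-0->C B-1->B C-0->D C-1->B D-0->D D-1->D

This is the complement of 'contains `100`'. Use the same substring-matching states — A through D holding how much of `100` has just been matched — but flip the accepting set: everything except the trap D accepts.
       0  1 
>* A   A  B 
 * B   C  B 
 * C   D  B 
   D   D  D 
(> = start, * = accepting)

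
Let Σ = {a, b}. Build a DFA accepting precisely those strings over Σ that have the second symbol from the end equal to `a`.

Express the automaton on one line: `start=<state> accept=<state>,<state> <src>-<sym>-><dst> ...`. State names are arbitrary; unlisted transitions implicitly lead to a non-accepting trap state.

start=q0 accept=q3,q4 q0-a->q1 q0-b->q2 q1-a->q3 q1-b->q4 q2-a->q5 q2-b->q6 q3-a->q3 q3-b->q4 q4-a->q5 q4-b->q6 q5-a->q3 q5-b->q4 q6-a->q5 q6-b->q6

A DFA must remember the last 2 symbols (since which symbol is second-to-last isn't known until the input ends). Use one state per possible window of the last ≤2 symbols; accept from those whose window starts with `a`.
A 7-state machine:
        a   b  
>  q0   q1  q2 
   q1   q3  q4 
   q2   q5  q6 
 * q3   q3  q4 
 * q4   q5  q6 
   q5   q3  q4 
   q6   q5  q6 
(> = start, * = accepting)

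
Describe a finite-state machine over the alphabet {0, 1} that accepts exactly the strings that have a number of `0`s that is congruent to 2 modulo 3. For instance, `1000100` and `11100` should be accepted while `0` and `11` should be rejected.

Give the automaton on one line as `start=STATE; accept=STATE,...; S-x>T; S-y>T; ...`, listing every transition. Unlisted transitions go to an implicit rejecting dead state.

The only thing that matters is how many `0`s have appeared, reduced mod 3. Use one state per residue: q0 for 0, …, q2 for 2. Reading `0` moves to the next residue; anything else stays put. q2 is accepting.
A 3-state machine:
        0   1  
>  q0   q1  q0 
   q1   q2  q1 
 * q2   q0  q2 
(> = start, * = accepting)

start=q0; accept=q2; q0-0>q1; q0-1>q0; q1-0>q2; q1-1>q1; q2-0>q0; q2-1>q2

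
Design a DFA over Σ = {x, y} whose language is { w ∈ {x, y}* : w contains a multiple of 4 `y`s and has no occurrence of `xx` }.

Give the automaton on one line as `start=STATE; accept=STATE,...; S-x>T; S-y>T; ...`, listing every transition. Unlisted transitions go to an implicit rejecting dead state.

start=q0; accept=q0,q1; q0-x>q1; q0-y>q2; q1-x>q3; q1-y>q2; q2-x>q4; q2-y>q5; q3-x>q3; q3-y>q6; q4-x>q6; q4-y>q5; q5-x>q7; q5-y>q8; q6-x>q6; q6-y>q9; q7-x>q9; q7-y>q8; q8-x>q10; q8-y>q0; q9-x>q9; q9-y>q11; q10-x>q11; q10-y>q0; q11-x>q11; q11-y>q3

Run two small machines in parallel and take their product. One (4 states) tracks the count of `y`s modulo 4; the other (3 states) tracks partial matches of the forbidden pattern `xx`. Each combined state is a pair, one component from each; accept when both components accept.
12 states suffice.
          x    y  
>* q0     q1   q2 
 * q1     q3   q2 
   q2     q4   q5 
   q3     q3   q6 
   q4     q6   q5 
   q5     q7   q8 
   q6     q6   q9 
   q7     q9   q8 
   q8    q10   q0 
   q9     q9  q11 
   q10   q11   q0 
   q11   q11   q3 
(> = start, * = accepting)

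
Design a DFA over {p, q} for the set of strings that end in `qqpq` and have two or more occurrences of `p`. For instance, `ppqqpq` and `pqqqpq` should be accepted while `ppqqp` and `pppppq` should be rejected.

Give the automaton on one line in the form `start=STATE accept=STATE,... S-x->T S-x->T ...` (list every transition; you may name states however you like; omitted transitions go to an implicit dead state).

start=S0 accept=S5 S0-p->S1 S0-q->S0 S1-p->S1 S1-q->S2 S2-p->S1 S2-q->S3 S3-p->S4 S3-q->S3 S4-p->S1 S4-q->S5 S5-p->S1 S5-q->S3

Run two small machines in parallel and take their product. The first has 5 states tracking how much of the suffix `qqpq` has currently been matched; the second has 4 states tracking the count of `p`s, saturating at 3. A product state is a pair (one from each), accepting exactly when both do. After merging equivalent states the machine shrinks.
        p   q  
>  S0   S1  S0 
   S1   S1  S2 
   S2   S1  S3 
   S3   S4  S3 
   S4   S1  S5 
 * S5   S1  S3 
(> = start, * = accepting)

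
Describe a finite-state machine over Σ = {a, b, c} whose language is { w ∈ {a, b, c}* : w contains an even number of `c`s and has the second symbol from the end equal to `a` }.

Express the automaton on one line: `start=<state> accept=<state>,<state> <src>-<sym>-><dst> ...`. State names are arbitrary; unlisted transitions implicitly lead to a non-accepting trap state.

Build one automaton per condition and run them in lockstep. One (2 states) tracks the count of `c`s modulo 2; the other (13 states) tracks the last 2 symbols read. Each combined state is a pair, one component from each; accept when both components accept. After merging equivalent states the machine shrinks.
With 6 states:
        a   b   c  
>  s0   s1  s0  s2 
   s1   s3  s4  s2 
   s2   s5  s2  s0 
 * s3   s3  s4  s2 
 * s4   s1  s0  s2 
   s5   s5  s2  s4 
(> = start, * = accepting)

start=s0 accept=s3,s4 s0-a->s1 s0-b->s0 s0-c->s2 s1-a->s3 s1-b->s4 s1-c->s2 s2-a->s5 s2-b->s2 s2-c->s0 s3-a->s3 s3-b->s4 s3-c->s2 s4-a->s1 s4-b->s0 s4-c->s2 s5-a->s5 s5-b->s2 s5-c->s4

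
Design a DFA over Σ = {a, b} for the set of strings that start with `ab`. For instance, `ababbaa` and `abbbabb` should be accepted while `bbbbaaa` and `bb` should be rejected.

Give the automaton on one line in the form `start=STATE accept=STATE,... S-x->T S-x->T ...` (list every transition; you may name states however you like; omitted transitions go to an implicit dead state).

Check the first 2 symbols one by one: s0 through s1 record how many have matched `ab` so far; any wrong symbol goes to the dead state s3. After all 2 match we enter the accepting sink s2.
        a   b  
>  s0   s1  s3 
   s1   s3  s2 
 * s2   s2  s2 
   s3   s3  s3 
(> = start, * = accepting)

start=s0 accept=s2 s0-a->s1 s0-b->s3 s1-a->s3 s1-b->s2 s2-a->s2 s2-b->s2 s3-a->s3 s3-b->s3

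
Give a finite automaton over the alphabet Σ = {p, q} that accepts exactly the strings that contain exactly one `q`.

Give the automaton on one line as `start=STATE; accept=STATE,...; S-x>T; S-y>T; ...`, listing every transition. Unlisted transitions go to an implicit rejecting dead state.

Only the number of `q`s matters, and only up to 2. Make a chain A → B → C advanced by each `q` (with C absorbing); every other symbol self-loops. The accepting set is {B}.
With 3 states:
       p  q 
>  A   A  B 
 * B   B  C 
   C   C  C 
(> = start, * = accepting)

start=A; accept=B; A-p>A; A-q>B; B-p>B; B-q>C; C-p>C; C-q>C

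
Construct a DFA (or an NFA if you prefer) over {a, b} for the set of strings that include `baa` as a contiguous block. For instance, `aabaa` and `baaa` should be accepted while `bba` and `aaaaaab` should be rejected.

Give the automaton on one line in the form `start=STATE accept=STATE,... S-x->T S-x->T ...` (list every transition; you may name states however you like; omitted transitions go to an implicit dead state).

start=S0 accept=S3 S0-a->S0 S0-b->S1 S1-a->S2 S1-b->S1 S2-a->S3 S2-b->S1 S3-a->S3 S3-b->S3

States S0..S2 record the length of the longest prefix of `baa` that matches the current input suffix. Reaching S3 means `baa` has been seen, and we stay there forever. Accept from S3.
With 4 states:
        a   b  
>  S0   S0  S1 
   S1   S2  S1 
   S2   S3  S1 
 * S3   S3  S3 
(> = start, * = accepting)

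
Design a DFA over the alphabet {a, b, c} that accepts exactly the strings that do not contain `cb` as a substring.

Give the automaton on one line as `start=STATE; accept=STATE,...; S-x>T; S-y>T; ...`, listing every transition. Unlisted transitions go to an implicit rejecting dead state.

Track partial matches of the forbidden pattern `cb`. State S2 is a dead state reached once `cb` has occurred; every other state accepts. S0 means no part of `cb` is currently matched.
        a   b   c  
>* S0   S0  S0  S1 
 * S1   S0  S2  S1 
   S2   S2  S2  S2 
(> = start, * = accepting)

start=S0; accept=S0,S1; S0-a>S0; S0-b>S0; S0-c>S1; S1-a>S0; S1-b>S2; S1-c>S1; S2-a>S2; S2-b>S2; S2-c>S2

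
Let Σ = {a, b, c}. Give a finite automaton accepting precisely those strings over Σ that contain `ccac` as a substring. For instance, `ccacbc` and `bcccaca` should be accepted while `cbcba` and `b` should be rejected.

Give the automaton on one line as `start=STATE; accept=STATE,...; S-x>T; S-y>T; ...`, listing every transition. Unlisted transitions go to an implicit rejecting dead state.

States q0..q3 record the length of the longest prefix of `ccac` that matches the current input suffix. Reaching q4 means `ccac` has been seen, and we stay there forever. Accept from q4.
A 5-state machine:
        a   b   c  
>  q0   q0  q0  q1 
   q1   q0  q0  q2 
   q2   q3  q0  q2 
   q3   q0  q0  q4 
 * q4   q4  q4  q4 
(> = start, * = accepting)

start=q0; accept=q4; q0-a>q0; q0-b>q0; q0-c>q1; q1-a>q0; q1-b>q0; q1-c>q2; q2-a>q3; q2-b>q0; q2-c>q2; q3-a>q0; q3-b>q0; q3-c>q4; q4-a>q4; q4-b>q4; q4-c>q4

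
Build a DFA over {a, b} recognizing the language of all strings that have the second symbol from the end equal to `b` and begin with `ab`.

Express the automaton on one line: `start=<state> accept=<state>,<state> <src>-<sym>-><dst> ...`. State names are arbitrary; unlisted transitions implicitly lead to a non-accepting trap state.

Run two small machines in parallel and take their product. One (7 states) tracks the last 2 symbols read; the other (4 states) tracks whether the input so far still matches the prefix `ab`. Each combined state is a pair, one component from each; accept when both components accept. Equivalent product states are then merged.
A 7-state machine:
        a   b  
>  q0   q1  q2 
   q1   q2  q3 
   q2   q2  q2 
   q3   q4  q5 
 * q4   q6  q3 
 * q5   q4  q5 
   q6   q6  q3 
(> = start, * = accepting)

start=q0 accept=q4,q5 q0-a->q1 q0-b->q2 q1-a->q2 q1-b->q3 q2-a->q2 q2-b->q2 q3-a->q4 q3-b->q5 q4-a->q6 q4-b->q3 q5-a->q4 q5-b->q5 q6-a->q6 q6-b->q3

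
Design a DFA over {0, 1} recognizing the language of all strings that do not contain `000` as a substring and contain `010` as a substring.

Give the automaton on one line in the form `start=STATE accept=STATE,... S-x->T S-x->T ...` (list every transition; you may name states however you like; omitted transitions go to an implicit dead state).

start=s0 accept=s5,s7,s8 s0-0->s1 s0-1->s0 s1-0->s2 s1-1->s3 s2-0->s4 s2-1->s3 s3-0->s5 s3-1->s0 s4-0->s4 s4-1->s6 s5-0->s7 s5-1->s8 s6-0->s9 s6-1->s10 s7-0->s9 s7-1->s8 s8-0->s5 s8-1->s8 s9-0->s9 s9-1->s9 s10-0->s4 s10-1->s10

Build one automaton per condition and run them in lockstep. One (4 states) tracks partial matches of the forbidden pattern `000`; the other (4 states) tracks whether and how much of `010` has been seen. Each combined state is a pair, one component from each; accept when both components accept.
11 states suffice.
          0    1  
>  s0     s1   s0 
   s1     s2   s3 
   s2     s4   s3 
   s3     s5   s0 
   s4     s4   s6 
 * s5     s7   s8 
   s6     s9  s10 
 * s7     s9   s8 
 * s8     s5   s8 
   s9     s9   s9 
   s10    s4  s10 
(> = start, * = accepting)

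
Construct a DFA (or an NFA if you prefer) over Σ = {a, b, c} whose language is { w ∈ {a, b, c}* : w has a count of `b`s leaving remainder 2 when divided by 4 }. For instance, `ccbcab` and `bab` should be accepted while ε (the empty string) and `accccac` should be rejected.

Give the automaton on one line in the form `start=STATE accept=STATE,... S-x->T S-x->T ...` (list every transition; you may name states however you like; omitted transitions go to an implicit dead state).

start=q0 accept=q2 q0-a->q0 q0-b->q1 q0-c->q0 q1-a->q1 q1-b->q2 q1-c->q1 q2-a->q2 q2-b->q3 q2-c->q2 q3-a->q3 q3-b->q0 q3-c->q3

The only thing that matters is how many `b`s have appeared, reduced mod 4. Use one state per residue: q0 for 0, …, q3 for 3. Reading `b` moves to the next residue; anything else stays put. q2 is accepting.
With 4 states:
        a   b   c  
>  q0   q0  q1  q0 
   q1   q1  q2  q1 
 * q2   q2  q3  q2 
   q3   q3  q0  q3 
(> = start, * = accepting)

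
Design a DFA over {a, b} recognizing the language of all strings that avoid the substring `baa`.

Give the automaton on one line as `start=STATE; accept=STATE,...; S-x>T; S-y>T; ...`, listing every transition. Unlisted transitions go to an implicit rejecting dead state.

start=q0; accept=q0,q1,q2; q0-a>q0; q0-b>q1; q1-a>q2; q1-b>q1; q2-a>q3; q2-b>q1; q3-a>q3; q3-b>q3

Track partial matches of the forbidden pattern `baa`. State q3 is a dead state reached once `baa` has occurred; every other state accepts. q0 means no part of `baa` is currently matched.
With 4 states:
        a   b  
>* q0   q0  q1 
 * q1   q2  q1 
 * q2   q3  q1 
   q3   q3  q3 
(> = start, * = accepting)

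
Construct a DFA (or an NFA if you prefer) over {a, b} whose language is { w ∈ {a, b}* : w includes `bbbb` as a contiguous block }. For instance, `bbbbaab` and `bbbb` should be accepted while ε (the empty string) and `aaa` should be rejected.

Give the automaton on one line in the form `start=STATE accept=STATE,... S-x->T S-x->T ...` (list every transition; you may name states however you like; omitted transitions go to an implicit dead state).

States s0..s3 record the length of the longest prefix of `bbbb` that matches the current input suffix. Reaching s4 means `bbbb` has been seen, and we stay there forever. Accept from s4.
5 states suffice.
        a   b  
>  s0   s0  s1 
   s1   s0  s2 
   s2   s0  s3 
   s3   s0  s4 
 * s4   s4  s4 
(> = start, * = accepting)

start=s0 accept=s4 s0-a->s0 s0-b->s1 s1-a->s0 s1-b->s2 s2-a->s0 s2-b->s3 s3-a->s0 s3-b->s4 s4-a->s4 s4-b->s4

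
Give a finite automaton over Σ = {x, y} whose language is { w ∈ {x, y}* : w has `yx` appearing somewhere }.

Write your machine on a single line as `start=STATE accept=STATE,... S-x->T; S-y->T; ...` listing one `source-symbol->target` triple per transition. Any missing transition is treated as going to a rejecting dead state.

Track how much of `yx` has been matched so far: state q0 is no progress, q2 is the absorbing accept state reached once `yx` has occurred. Intermediate states record partial matches; on a mismatch, fall back to the longest reusable overlap.
With 3 states:
        x   y  
>  q0   q0  q1 
   q1   q2  q1 
 * q2   q2  q2 
(> = start, * = accepting)

start=q0; accept=q2; q0-x->q0; q0-y->q1; q1-x->q2; q1-y->q1; q2-x->q2; q2-y->q2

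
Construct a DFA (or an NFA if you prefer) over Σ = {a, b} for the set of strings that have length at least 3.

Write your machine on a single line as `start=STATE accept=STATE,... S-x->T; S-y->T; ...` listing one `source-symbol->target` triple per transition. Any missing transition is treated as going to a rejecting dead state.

We only need to distinguish lengths 0, 1, …, 3, and '>3'. Chain q0 → q1 → q2 → q3 → q4 on every symbol, with q4 looping. Accepting states: {q3, q4}.
A 5-state machine:
        a   b  
>  q0   q1  q1 
   q1   q2  q2 
   q2   q3  q3 
 * q3   q4  q4 
 * q4   q4  q4 
(> = start, * = accepting)

start=q0; accept=q3,q4; q0-a->q1; q0-b->q1; q1-a->q2; q1-b->q2; q2-a->q3; q2-b->q3; q3-a->q4; q3-b->q4; q4-a->q4; q4-b->q4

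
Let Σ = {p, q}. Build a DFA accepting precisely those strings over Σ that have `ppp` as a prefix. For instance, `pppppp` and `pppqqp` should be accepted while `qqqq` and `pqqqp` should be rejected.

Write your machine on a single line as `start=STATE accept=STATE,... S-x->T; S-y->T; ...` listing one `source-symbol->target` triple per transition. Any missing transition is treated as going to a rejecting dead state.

Walk along `ppp` while the input agrees: from S0 take `p` to S1, and so on. Any deviation drops to the rejecting sink S4. Once S3 is reached the prefix is confirmed and every continuation is accepted.
With 5 states:
        p   q  
>  S0   S1  S4 
   S1   S2  S4 
   S2   S3  S4 
 * S3   S3  S3 
   S4   S4  S4 
(> = start, * = accepting)

start=S0; accept=S3; S0-p->S1; S0-q->S4; S1-p->S2; S1-q->S4; S2-p->S3; S2-q->S4; S3-p->S3; S3-q->S3; S4-p->S4; S4-q->S4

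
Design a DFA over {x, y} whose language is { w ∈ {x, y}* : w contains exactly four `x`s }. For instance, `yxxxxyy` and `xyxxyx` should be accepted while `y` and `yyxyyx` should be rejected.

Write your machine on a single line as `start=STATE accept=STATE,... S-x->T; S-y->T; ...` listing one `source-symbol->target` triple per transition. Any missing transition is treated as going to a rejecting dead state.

start=q0; accept=q4; q0-x->q1; q0-y->q0; q1-x->q2; q1-y->q1; q2-x->q3; q2-y->q2; q3-x->q4; q3-y->q3; q4-x->q5; q4-y->q4; q5-x->q5; q5-y->q5

Count `x`s, saturating at 5: states q0 through q4 mean 0 through 4 `x`s seen; q5 means more than 4. Each `x` increments (capped at q5); other symbols loop. Accept from {q4}.
6 states suffice.
        x   y  
>  q0   q1  q0 
   q1   q2  q1 
   q2   q3  q2 
   q3   q4  q3 
 * q4   q5  q4 
   q5   q5  q5 
(> = start, * = accepting)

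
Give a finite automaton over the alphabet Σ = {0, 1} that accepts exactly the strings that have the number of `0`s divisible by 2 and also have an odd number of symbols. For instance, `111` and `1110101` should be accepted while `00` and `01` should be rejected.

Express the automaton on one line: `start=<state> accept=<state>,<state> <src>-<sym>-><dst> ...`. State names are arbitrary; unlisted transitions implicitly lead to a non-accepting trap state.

Run two small machines in parallel and take their product. One (2 states) tracks the count of `0`s modulo 2; the other (2 states) tracks the input length modulo 2. Each combined state is a pair, one component from each; accept when both components accept.
4 states suffice.
       0  1 
>  A   B  C 
   B   A  D 
 * C   D  A 
   D   C  B 
(> = start, * = accepting)

start=A accept=C A-0->B A-1->C B-0->A B-1->D C-0->D C-1->A D-0->C D-1->B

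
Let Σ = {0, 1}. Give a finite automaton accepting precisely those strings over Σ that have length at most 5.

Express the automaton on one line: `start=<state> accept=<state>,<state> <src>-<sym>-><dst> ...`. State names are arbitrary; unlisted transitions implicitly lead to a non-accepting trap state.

Count input length up to 6: every symbol moves from S0 toward S6, which means 'more than 5' and absorbs. Accept from {S0, S1, S2, S3, S4, S5}.
7 states suffice.
        0   1  
>* S0   S1  S1 
 * S1   S2  S2 
 * S2   S3  S3 
 * S3   S4  S4 
 * S4   S5  S5 
 * S5   S6  S6 
   S6   S6  S6 
(> = start, * = accepting)

start=S0 accept=S0,S1,S2,S3,S4,S5 S0-0->S1 S0-1->S1 S1-0->S2 S1-1->S2 S2-0->S3 S2-1->S3 S3-0->S4 S3-1->S4 S4-0->S5 S4-1->S5 S5-0->S6 S5-1->S6 S6-0->S6 S6-1->S6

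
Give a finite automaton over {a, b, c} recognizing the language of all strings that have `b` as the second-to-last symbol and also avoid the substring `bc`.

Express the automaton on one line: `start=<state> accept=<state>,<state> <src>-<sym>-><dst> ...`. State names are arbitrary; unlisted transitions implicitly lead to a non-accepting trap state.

start=q0 accept=q2,q3 q0-a->q0 q0-b->q1 q0-c->q0 q1-a->q2 q1-b->q3 q1-c->q4 q2-a->q0 q2-b->q1 q2-c->q0 q3-a->q2 q3-b->q3 q3-c->q4 q4-a->q4 q4-b->q4 q4-c->q4

Handle the two conditions separately and then intersect. One (13 states) tracks the last 2 symbols read; the other (3 states) tracks partial matches of the forbidden pattern `bc`. Each combined state is a pair, one component from each; accept when both components accept. Equivalent product states are then merged.
        a   b   c  
>  q0   q0  q1  q0 
   q1   q2  q3  q4 
 * q2   q0  q1  q0 
 * q3   q2  q3  q4 
   q4   q4  q4  q4 
(> = start, * = accepting)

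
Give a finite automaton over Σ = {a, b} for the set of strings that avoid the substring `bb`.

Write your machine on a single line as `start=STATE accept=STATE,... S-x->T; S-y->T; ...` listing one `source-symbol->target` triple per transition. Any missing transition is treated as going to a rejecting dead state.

start=S0; accept=S0,S1; S0-a->S0; S0-b->S1; S1-a->S0; S1-b->S2; S2-a->S2; S2-b->S2

Track partial matches of the forbidden pattern `bb`. State S2 is a dead state reached once `bb` has occurred; every other state accepts. S0 means no part of `bb` is currently matched.
A 3-state machine:
        a   b  
>* S0   S0  S1 
 * S1   S0  S2 
   S2   S2  S2 
(> = start, * = accepting)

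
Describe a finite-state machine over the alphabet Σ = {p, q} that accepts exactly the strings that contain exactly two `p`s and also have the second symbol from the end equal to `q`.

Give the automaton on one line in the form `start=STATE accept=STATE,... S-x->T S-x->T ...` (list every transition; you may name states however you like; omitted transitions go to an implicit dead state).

Build one automaton per condition and run them in lockstep. The first has 4 states tracking the count of `p`s, saturating at 3; the second has 7 states tracking the last 2 symbols read. A product state is a pair (one from each), accepting exactly when both do. After merging equivalent states the machine shrinks.
        p   q  
>  s0   s1  s0 
   s1   s2  s3 
   s2   s4  s5 
   s3   s6  s3 
   s4   s4  s4 
   s5   s4  s7 
 * s6   s4  s5 
 * s7   s4  s7 
(> = start, * = accepting)

start=s0 accept=s6,s7 s0-p->s1 s0-q->s0 s1-p->s2 s1-q->s3 s2-p->s4 s2-q->s5 s3-p->s6 s3-q->s3 s4-p->s4 s4-q->s4 s5-p->s4 s5-q->s7 s6-p->s4 s6-q->s5 s7-p->s4 s7-q->s7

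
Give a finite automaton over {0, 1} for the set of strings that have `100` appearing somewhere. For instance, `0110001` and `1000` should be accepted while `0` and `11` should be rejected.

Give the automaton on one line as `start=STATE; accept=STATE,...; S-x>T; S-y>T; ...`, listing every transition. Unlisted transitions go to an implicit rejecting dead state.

Track how much of `100` has been matched so far: state A is no progress, D is the absorbing accept state reached once `100` has occurred. Intermediate states record partial matches; on a mismatch, fall back to the longest reusable overlap.
4 states suffice.
       0  1 
>  A   A  B 
   B   C  B 
   C   D  B 
 * D   D  D 
(> = start, * = accepting)

start=A; accept=D; A-0>A; A-1>B; B-0>C; B-1>B; C-0>D; C-1>B; D-0>D; D-1>D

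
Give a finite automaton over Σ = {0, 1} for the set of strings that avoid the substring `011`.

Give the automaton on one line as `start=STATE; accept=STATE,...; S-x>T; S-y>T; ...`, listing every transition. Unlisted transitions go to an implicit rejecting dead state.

This is the complement of 'contains `011`'. Use the same substring-matching states — A through D holding how much of `011` has just been matched — but flip the accepting set: everything except the trap D accepts.
4 states suffice.
       0  1 
>* A   B  A 
 * B   B  C 
 * C   B  D 
   D   D  D 
(> = start, * = accepting)

start=A; accept=A,B,C; A-0>B; A-1>A; B-0>B; B-1>C; C-0>B; C-1>D; D-0>D; D-1>D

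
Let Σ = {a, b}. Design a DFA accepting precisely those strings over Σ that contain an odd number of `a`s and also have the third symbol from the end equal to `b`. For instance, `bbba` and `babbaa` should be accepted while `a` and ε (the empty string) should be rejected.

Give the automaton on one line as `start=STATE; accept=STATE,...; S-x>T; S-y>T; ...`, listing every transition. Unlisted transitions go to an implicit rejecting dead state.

Handle the two conditions separately and then intersect. One (2 states) tracks the count of `a`s modulo 2; the other (15 states) tracks the last 3 symbols read. Each combined state is a pair, one component from each; accept when both components accept. Minimizing collapses redundant product states.
12 states suffice.
          a    b  
>  S0     S1   S2 
   S1     S0   S3 
   S2     S4   S5 
   S3     S6   S7 
   S4     S0   S8 
   S5     S9   S5 
   S6    S10   S2 
   S7     S6  S11 
 * S8     S6   S7 
 * S9     S0   S8 
 * S10    S0   S3 
 * S11    S6  S11 
(> = start, * = accepting)

start=S0; accept=S8,S9,S10,S11; S0-a>S1; S0-b>S2; S1-a>S0; S1-b>S3; S2-a>S4; S2-b>S5; S3-a>S6; S3-b>S7; S4-a>S0; S4-b>S8; S5-a>S9; S5-b>S5; S6-a>S10; S6-b>S2; S7-a>S6; S7-b>S11; S8-a>S6; S8-b>S7; S9-a>S0; S9-b>S8; S10-a>S0; S10-b>S3; S11-a>S6; S11-b>S11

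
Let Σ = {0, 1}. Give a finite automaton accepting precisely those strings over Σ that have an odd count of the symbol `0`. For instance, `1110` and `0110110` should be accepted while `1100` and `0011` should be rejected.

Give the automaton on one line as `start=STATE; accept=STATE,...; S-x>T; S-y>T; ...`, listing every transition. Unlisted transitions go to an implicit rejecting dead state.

The only thing that matters is how many `0`s have appeared, reduced mod 2. Use one state per residue: q0 for 0, …, q1 for 1. Reading `0` moves to the next residue; anything else stays put. q1 is accepting.
With 2 states:
        0   1  
>  q0   q1  q0 
 * q1   q0  q1 
(> = start, * = accepting)

start=q0; accept=q1; q0-0>q1; q0-1>q0; q1-0>q0; q1-1>q1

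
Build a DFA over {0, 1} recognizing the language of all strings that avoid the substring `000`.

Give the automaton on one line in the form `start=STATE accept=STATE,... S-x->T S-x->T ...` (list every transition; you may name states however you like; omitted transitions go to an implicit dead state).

This is the complement of 'contains `000`'. Use the same substring-matching states — S0 through S3 holding how much of `000` has just been matched — but flip the accepting set: everything except the trap S3 accepts.
4 states suffice.
        0   1  
>* S0   S1  S0 
 * S1   S2  S0 
 * S2   S3  S0 
   S3   S3  S3 
(> = start, * = accepting)

start=S0 accept=S0,S1,S2 S0-0->S1 S0-1->S0 S1-0->S2 S1-1->S0 S2-0->S3 S2-1->S0 S3-0->S3 S3-1->S3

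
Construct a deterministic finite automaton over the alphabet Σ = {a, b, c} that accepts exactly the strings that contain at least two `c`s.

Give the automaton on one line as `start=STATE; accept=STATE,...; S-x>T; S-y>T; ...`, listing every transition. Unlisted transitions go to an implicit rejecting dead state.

Count `c`s, saturating at 3: states s0 through s2 mean 0 through 2 `c`s seen; s3 means more than 2. Each `c` increments (capped at s3); other symbols loop. Accept from {s2, s3}.
        a   b   c  
>  s0   s0  s0  s1 
   s1   s1  s1  s2 
 * s2   s2  s2  s3 
 * s3   s3  s3  s3 
(> = start, * = accepting)

start=s0; accept=s2,s3; s0-a>s0; s0-b>s0; s0-c>s1; s1-a>s1; s1-b>s1; s1-c>s2; s2-a>s2; s2-b>s2; s2-c>s3; s3-a>s3; s3-b>s3; s3-c>s3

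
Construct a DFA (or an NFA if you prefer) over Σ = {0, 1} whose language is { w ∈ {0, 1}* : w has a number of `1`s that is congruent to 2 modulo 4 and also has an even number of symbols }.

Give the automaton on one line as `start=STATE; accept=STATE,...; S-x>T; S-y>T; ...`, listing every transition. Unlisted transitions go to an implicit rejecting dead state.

start=S0; accept=S4; S0-0>S1; S0-1>S2; S1-0>S0; S1-1>S3; S2-0>S3; S2-1>S4; S3-0>S2; S3-1>S5; S4-0>S5; S4-1>S6; S5-0>S4; S5-1>S7; S6-0>S7; S6-1>S0; S7-0>S6; S7-1>S1

Build one automaton per condition and run them in lockstep. The first has 4 states tracking the count of `1`s modulo 4; the second has 2 states tracking the input length modulo 2. A product state is a pair (one from each), accepting exactly when both do.
8 states suffice.
        0   1  
>  S0   S1  S2 
   S1   S0  S3 
   S2   S3  S4 
   S3   S2  S5 
 * S4   S5  S6 
   S5   S4  S7 
   S6   S7  S0 
   S7   S6  S1 
(> = start, * = accepting)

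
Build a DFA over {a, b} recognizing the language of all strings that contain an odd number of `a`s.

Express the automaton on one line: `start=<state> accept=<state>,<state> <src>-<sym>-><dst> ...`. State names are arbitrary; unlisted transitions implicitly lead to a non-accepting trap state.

start=s0 accept=s1 s0-a->s1 s0-b->s0 s1-a->s0 s1-b->s1

The only thing that matters is how many `a`s have appeared, reduced mod 2. Use one state per residue: s0 for 0, …, s1 for 1. Reading `a` moves to the next residue; anything else stays put. s1 is accepting.
2 states suffice.
        a   b  
>  s0   s1  s0 
 * s1   s0  s1 
(> = start, * = accepting)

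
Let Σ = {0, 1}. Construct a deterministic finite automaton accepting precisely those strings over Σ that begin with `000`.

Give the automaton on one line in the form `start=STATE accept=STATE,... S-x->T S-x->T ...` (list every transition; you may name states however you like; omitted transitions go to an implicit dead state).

start=S0 accept=S3 S0-0->S1 S0-1->S4 S1-0->S2 S1-1->S4 S2-0->S3 S2-1->S4 S3-0->S3 S3-1->S3 S4-0->S4 S4-1->S4

Walk along `000` while the input agrees: from S0 take `0` to S1, and so on. Any deviation drops to the rejecting sink S4. Once S3 is reached the prefix is confirmed and every continuation is accepted.
With 5 states:
        0   1  
>  S0   S1  S4 
   S1   S2  S4 
   S2   S3  S4 
 * S3   S3  S3 
   S4   S4  S4 
(> = start, * = accepting)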